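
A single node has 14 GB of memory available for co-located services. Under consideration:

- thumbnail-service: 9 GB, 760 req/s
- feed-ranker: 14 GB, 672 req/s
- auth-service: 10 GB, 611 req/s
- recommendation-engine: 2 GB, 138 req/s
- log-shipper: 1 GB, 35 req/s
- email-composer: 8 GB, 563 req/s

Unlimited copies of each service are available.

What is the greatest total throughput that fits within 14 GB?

1071

Thumbnail-service + 2×recommendation-engine + log-shipper uses 14 of the 14 GB and totals 1071.
Nothing else within 14 GB beats 1071.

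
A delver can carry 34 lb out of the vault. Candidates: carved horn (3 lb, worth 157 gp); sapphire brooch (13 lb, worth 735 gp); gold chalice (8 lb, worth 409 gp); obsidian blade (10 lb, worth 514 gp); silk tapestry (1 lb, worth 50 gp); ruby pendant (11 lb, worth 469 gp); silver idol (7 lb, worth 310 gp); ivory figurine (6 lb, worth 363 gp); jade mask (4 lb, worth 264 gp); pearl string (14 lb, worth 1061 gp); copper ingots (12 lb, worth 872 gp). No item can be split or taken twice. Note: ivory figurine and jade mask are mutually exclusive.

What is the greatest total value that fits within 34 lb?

Taking carved horn + silk tapestry + jade mask + pearl string + copper ingots: 34 lb used, 2404 in value.
An exhaustive check of the 2048 subsets confirms 2404.

2404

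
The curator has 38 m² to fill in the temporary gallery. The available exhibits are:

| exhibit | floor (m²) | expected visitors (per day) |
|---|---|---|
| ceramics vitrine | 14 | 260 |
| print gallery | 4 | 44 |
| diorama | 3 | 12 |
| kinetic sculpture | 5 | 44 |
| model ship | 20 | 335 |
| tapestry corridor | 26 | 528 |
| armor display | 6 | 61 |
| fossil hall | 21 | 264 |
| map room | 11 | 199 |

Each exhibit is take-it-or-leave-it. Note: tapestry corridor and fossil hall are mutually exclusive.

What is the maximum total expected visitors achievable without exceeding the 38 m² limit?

Best packing: tapestry corridor + map room — 37 m², 727 total.
Runner-up ceramics vitrine + print gallery + model ship tops out at 639.

727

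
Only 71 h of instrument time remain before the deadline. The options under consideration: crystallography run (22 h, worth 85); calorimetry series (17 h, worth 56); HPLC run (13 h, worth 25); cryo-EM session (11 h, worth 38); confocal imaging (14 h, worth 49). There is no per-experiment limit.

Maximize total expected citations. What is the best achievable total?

257

By expected citations per h: crystallography run 3.86, confocal imaging 3.50, cryo-EM session 3.45 lead.
Greedy by ratio would take 3×crystallography run: 66 h used, total 255.
Dropping crystallography run frees 22 h; slotting in cryo-EM session + confocal imaging (25 h) lifts the total to 257 at 69 h.
No other feasible combination exceeds 257.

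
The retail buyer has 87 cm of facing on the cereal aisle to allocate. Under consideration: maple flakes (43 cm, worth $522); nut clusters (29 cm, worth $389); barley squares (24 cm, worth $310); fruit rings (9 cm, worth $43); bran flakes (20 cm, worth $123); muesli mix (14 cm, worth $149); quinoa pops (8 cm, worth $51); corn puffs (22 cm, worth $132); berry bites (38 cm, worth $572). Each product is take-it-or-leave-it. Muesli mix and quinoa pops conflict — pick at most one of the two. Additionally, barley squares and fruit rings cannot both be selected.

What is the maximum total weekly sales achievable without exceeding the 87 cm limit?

Density check — berry bites 15.05, nut clusters 13.41, barley squares 12.92 are the best per cm.
Taking nut clusters + muesli mix + berry bites: 81 cm used, 1110 in weekly sales.
An exhaustive check of the 512 subsets confirms 1110.

1110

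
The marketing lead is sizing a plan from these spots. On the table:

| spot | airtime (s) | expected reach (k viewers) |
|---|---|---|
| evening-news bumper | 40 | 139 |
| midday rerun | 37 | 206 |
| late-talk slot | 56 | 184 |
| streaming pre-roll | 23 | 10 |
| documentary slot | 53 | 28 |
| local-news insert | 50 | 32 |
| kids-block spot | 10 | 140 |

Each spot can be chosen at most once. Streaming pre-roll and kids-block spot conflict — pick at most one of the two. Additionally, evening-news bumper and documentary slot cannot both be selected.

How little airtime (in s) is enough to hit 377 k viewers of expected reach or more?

87

Look for the lowest-airtime combination reaching 377.
evening-news bumper + midday rerun + kids-block spot: 485 expected reach at 87 s.
No combination under 87 s hits 377.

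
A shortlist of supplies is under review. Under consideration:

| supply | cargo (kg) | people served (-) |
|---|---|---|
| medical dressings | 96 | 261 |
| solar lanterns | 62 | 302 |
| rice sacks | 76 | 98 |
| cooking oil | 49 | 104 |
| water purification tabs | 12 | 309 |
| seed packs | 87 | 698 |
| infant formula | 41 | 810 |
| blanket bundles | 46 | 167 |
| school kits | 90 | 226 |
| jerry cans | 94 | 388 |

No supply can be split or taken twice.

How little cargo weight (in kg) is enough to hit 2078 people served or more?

202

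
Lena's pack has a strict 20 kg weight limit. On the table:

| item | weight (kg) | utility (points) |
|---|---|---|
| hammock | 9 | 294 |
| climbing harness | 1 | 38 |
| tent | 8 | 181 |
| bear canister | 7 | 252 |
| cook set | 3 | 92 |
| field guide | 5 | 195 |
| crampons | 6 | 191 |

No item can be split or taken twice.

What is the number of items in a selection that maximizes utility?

Best achievable utility is 680.
For example hammock + field guide + crampons achieves it, using 20 kg.
Every optimal selection uses 3 items.

3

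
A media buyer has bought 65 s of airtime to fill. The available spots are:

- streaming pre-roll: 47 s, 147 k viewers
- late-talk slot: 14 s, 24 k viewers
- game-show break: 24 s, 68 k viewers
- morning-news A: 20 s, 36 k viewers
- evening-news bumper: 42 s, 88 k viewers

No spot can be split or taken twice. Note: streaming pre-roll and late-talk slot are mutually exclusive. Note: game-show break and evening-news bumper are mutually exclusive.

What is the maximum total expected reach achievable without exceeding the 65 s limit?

Ranking by ratio (expected reach/s): streaming pre-roll 3.13, game-show break 2.83, evening-news bumper 2.10.
Taking streaming pre-roll: 47 s used, 147 in expected reach.
Every other selection either busts 65 s or breaks a pairing rule or fails to beat 147.

147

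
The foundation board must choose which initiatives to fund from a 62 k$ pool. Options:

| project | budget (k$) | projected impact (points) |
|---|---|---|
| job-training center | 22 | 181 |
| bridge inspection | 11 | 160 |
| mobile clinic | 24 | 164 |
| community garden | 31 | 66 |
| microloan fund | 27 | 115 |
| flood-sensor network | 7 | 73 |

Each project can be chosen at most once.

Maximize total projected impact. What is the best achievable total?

Ranking by ratio (projected impact/k$): bridge inspection 14.55, flood-sensor network 10.43, job-training center 8.23.
The ratio heuristic lands on job-training center + bridge inspection + flood-sensor network (414) but leaves 22 k$ idle.
Replace flood-sensor network with mobile clinic: the trade gains 91 net, giving 505 at 57 k$.
Next best is job-training center + bridge inspection + microloan fund at 456 (60 k$) — short by 49.

505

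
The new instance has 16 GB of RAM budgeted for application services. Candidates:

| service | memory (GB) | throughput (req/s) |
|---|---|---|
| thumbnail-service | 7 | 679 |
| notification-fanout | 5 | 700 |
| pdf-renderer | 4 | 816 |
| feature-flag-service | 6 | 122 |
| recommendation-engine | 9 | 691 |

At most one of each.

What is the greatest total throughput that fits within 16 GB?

2195

Density check — pdf-renderer 204.00, notification-fanout 140.00, thumbnail-service 97.00, recommendation-engine 76.78 are the best per GB.
Taking thumbnail-service + notification-fanout + pdf-renderer: 16 GB used, 2195 in throughput.
Runner-up notification-fanout + pdf-renderer + feature-flag-service tops out at 1638.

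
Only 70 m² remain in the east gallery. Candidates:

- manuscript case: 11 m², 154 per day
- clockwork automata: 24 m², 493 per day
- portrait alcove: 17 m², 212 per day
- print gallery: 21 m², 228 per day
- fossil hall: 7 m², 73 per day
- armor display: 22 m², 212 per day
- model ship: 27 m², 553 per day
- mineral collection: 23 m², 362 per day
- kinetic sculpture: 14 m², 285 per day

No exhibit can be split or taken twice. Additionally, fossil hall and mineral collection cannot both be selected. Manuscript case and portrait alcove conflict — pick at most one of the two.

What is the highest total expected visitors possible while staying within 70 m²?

Ranking by ratio (expected visitors/m²): clockwork automata 20.54, model ship 20.48, kinetic sculpture 20.36, mineral collection 15.74.
Taking clockwork automata + model ship + kinetic sculpture: 65 m² used, 1331 in expected visitors.
An exhaustive check of the 512 subsets confirms 1331.

1331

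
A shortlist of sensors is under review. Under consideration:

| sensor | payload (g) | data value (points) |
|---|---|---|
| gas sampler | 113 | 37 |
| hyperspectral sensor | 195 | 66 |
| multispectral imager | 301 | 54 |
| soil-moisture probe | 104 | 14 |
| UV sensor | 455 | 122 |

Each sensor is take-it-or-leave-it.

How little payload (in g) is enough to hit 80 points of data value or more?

299

Minimise g subject to total data value ≥ 80.
hyperspectral sensor + soil-moisture probe reaches 80 using 299 g.
Below 299 g the best achievable stays under 80.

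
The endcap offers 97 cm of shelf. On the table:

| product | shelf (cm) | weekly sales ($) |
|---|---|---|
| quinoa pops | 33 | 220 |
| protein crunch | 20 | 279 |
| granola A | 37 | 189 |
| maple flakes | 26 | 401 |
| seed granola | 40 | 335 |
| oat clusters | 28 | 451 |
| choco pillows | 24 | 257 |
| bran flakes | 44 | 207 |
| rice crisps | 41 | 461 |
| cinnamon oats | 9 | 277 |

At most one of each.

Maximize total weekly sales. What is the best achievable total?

1418

Taking the top-ratio products first gives protein crunch + maple flakes + oat clusters + cinnamon oats for 1408 (83 cm).
Replace oat clusters with rice crisps: the trade gains 10 net, giving 1418 at 96 cm.
The closest alternative, protein crunch + maple flakes + oat clusters + cinnamon oats, reaches only 1408.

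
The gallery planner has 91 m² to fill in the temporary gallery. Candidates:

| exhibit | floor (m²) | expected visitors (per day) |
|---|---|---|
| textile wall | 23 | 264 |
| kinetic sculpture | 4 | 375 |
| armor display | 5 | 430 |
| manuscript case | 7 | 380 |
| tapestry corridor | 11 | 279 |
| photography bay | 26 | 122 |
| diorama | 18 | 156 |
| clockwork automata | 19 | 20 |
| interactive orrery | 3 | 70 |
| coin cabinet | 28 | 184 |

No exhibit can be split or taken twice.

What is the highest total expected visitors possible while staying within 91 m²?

1982

Density check — kinetic sculpture 93.75, armor display 86.00, manuscript case 54.29 are the best per m².
A density-first pass picks textile wall + kinetic sculpture + armor display + manuscript case + tapestry corridor + diorama + clockwork automata + interactive orrery — 1974 at 90 m².
Dropping diorama and clockwork automata frees 37 m²; slotting in coin cabinet (28 m²) lifts the total to 1982 at 81 m².
Runner-up textile wall + kinetic sculpture + armor display + manuscript case + tapestry corridor + diorama + clockwork automata + interactive orrery tops out at 1974.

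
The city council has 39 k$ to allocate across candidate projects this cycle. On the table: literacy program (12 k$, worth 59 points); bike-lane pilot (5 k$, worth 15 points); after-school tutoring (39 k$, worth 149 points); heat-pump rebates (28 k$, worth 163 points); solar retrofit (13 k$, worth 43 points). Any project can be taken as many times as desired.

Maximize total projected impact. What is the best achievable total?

193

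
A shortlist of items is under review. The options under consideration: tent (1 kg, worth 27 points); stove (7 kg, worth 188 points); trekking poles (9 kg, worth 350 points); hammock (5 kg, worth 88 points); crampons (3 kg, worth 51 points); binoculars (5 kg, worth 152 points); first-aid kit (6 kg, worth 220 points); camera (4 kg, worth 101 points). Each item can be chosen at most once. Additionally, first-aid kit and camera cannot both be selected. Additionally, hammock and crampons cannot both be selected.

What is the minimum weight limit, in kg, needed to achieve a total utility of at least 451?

13

Look for the lowest-weight combination reaching 451.
trekking poles + camera: 451 utility at 13 kg.
No combination under 13 kg hits 451.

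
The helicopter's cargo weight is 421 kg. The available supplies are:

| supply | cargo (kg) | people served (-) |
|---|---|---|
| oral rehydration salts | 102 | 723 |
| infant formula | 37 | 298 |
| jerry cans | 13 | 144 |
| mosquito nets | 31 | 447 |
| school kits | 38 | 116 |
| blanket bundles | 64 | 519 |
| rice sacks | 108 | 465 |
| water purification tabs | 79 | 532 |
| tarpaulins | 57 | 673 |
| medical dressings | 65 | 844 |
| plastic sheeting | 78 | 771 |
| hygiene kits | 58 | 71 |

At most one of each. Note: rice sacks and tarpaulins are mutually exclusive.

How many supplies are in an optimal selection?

Optimal total is 4121.
oral rehydration salts + jerry cans + mosquito nets + blanket bundles + tarpaulins + medical dressings + plastic sheeting hits 4121 at 410 kg.
Every optimal selection uses 7 supplies.

7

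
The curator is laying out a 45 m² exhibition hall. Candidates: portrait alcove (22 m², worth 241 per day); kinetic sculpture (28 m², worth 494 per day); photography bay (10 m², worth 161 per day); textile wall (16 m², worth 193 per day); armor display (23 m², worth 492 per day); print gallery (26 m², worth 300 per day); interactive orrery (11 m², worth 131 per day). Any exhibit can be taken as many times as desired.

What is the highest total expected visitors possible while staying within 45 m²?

814

Ranking by ratio (expected visitors/m²): armor display 21.39, kinetic sculpture 17.64, photography bay 16.10, textile wall 12.06.
2×photography bay + armor display uses 43 of the 45 m² and totals 814.
Nothing else within 45 m² beats 814.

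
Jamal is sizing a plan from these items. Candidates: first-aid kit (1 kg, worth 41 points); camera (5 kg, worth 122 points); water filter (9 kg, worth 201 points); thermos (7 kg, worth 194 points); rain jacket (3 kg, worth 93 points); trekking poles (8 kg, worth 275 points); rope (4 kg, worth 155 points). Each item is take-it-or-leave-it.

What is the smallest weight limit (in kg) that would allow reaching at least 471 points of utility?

13

Look for the lowest-weight combination reaching 471.
first-aid kit + trekking poles + rope: 471 utility at 13 kg.
Below 13 kg the best achievable stays under 471.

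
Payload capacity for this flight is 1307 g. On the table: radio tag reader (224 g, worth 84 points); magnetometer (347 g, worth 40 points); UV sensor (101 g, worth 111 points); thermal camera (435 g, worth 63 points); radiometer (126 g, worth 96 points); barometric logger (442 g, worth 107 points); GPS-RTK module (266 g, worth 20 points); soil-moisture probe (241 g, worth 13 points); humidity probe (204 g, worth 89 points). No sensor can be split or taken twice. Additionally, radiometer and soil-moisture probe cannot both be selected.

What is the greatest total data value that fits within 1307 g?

487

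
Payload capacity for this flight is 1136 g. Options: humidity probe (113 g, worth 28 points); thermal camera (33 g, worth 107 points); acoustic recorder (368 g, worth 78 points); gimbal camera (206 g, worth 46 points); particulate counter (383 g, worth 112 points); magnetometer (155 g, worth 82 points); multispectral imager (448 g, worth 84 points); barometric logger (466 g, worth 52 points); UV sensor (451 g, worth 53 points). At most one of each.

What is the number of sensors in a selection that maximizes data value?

5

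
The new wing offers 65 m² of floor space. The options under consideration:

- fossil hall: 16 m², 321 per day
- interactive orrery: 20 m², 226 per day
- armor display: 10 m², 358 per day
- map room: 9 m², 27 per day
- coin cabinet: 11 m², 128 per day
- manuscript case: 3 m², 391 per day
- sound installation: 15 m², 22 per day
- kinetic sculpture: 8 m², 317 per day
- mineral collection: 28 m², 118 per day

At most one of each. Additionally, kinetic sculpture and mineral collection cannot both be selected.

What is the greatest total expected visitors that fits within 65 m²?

1613

Taking the top-ratio exhibits first gives fossil hall + armor display + map room + coin cabinet + manuscript case + kinetic sculpture for 1542 (57 m²).
Dropping map room and coin cabinet frees 20 m²; slotting in interactive orrery (20 m²) lifts the total to 1613 at 57 m².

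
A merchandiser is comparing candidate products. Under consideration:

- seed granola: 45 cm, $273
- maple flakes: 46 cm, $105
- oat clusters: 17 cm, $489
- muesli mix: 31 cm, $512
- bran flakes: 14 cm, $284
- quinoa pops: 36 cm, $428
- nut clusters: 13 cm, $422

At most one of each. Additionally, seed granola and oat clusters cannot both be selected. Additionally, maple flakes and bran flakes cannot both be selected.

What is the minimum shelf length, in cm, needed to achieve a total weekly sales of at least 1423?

61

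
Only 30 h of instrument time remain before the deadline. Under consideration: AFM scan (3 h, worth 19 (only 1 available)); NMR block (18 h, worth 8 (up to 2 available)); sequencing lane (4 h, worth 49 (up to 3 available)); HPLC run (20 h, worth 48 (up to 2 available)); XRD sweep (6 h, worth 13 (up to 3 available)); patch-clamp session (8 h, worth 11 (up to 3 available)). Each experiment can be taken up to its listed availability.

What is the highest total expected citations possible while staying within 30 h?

192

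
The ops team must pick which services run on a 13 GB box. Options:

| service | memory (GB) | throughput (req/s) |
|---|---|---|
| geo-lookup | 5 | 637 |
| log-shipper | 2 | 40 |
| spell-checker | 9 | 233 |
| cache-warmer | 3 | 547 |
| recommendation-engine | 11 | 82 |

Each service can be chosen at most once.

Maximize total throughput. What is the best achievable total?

1224

Geo-lookup + log-shipper + cache-warmer uses 10 of the 13 GB and totals 1224.
The spare 3 GB is too small for any remaining service, and no exchange beats 1224.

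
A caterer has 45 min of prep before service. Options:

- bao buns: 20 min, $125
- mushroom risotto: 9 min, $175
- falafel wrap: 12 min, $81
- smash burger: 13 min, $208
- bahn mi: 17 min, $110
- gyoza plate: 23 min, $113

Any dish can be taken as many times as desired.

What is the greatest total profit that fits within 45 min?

Best packing: 5×mushroom risotto — 45 min, 875 total.
No other feasible combination exceeds 875.

875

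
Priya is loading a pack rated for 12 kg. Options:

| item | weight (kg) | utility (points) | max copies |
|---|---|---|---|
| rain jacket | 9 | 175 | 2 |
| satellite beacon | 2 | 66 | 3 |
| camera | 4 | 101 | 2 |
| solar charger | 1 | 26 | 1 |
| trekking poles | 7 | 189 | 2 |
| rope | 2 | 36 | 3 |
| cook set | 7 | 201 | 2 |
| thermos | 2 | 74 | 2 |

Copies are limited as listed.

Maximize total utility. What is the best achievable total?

382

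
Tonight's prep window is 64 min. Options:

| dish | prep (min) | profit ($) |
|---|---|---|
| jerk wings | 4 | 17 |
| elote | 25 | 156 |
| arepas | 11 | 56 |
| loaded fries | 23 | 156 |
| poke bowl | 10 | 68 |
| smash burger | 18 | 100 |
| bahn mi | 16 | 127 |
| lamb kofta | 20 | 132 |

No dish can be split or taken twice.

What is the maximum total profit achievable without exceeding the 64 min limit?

Density check — bahn mi 7.94, poke bowl 6.80, loaded fries 6.78, lamb kofta 6.60 are the best per min.
A density-first pass picks jerk wings + arepas + loaded fries + poke bowl + bahn mi — 424 at 64 min.
Dropping jerk wings and arepas and poke bowl frees 25 min; slotting in elote (25 min) lifts the total to 439 at 64 min.
Nothing else within 64 min beats 439.

439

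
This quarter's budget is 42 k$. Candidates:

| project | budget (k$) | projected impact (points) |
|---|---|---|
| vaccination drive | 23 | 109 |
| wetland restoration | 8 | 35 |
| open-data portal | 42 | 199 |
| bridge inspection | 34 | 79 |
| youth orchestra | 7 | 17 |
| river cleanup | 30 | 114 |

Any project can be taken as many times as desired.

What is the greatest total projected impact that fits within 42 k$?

Density check — vaccination drive 4.74, open-data portal 4.74, wetland restoration 4.38 are the best per k$.
The ratio heuristic lands on vaccination drive + 2×wetland restoration (179) but leaves 3 k$ idle.
Dropping vaccination drive and 2×wetland restoration frees 39 k$; slotting in open-data portal (42 k$) lifts the total to 199 at 42 k$.
No other feasible combination exceeds 199.

199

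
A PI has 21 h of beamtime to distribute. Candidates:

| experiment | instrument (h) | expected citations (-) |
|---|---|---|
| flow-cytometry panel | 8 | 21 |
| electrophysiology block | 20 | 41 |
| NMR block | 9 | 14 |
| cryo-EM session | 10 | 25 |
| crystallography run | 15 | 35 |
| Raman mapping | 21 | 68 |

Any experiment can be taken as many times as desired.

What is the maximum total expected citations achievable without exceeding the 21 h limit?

68

By expected citations per h: Raman mapping 3.24, flow-cytometry panel 2.62, cryo-EM session 2.50 lead.
The ratio ordering already packs tightly: Raman mapping, 21 h, 68.
No other feasible combination exceeds 68.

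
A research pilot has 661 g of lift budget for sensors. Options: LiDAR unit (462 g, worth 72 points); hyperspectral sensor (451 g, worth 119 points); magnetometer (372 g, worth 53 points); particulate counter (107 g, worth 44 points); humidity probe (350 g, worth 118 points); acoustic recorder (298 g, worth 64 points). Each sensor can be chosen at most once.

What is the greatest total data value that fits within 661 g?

182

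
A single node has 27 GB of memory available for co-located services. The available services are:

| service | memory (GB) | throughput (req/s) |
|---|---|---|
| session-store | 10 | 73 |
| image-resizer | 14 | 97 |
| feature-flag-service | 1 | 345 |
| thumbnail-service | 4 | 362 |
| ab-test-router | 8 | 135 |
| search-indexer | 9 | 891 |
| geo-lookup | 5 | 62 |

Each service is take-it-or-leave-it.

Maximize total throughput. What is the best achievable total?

1795

Density check — feature-flag-service 345.00, search-indexer 99.00, thumbnail-service 90.50, ab-test-router 16.88 are the best per GB.
Best packing: feature-flag-service + thumbnail-service + ab-test-router + search-indexer + geo-lookup — 27 GB, 1795 total.
Next best is feature-flag-service + thumbnail-service + ab-test-router + search-indexer at 1733 (22 GB) — short by 62.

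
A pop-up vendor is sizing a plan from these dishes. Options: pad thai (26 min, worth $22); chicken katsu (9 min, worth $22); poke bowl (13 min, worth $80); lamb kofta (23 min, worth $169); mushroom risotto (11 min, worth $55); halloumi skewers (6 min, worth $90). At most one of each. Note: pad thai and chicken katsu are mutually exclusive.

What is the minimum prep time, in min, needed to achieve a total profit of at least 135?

17

Look for the lowest-prep combination reaching 135.
mushroom risotto + halloumi skewers reaches 145 using 17 min.
No combination under 17 min hits 135.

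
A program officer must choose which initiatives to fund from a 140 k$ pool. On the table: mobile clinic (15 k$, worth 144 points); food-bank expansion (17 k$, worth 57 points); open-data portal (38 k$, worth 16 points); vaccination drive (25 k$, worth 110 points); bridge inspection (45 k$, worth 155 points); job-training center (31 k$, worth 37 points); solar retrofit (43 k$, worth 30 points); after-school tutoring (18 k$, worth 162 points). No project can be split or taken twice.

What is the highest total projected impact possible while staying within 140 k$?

628

By projected impact per k$: mobile clinic 9.60, after-school tutoring 9.00, vaccination drive 4.40, bridge inspection 3.44 lead.
Mobile clinic + food-bank expansion + vaccination drive + bridge inspection + after-school tutoring uses 120 of the 140 k$ and totals 628.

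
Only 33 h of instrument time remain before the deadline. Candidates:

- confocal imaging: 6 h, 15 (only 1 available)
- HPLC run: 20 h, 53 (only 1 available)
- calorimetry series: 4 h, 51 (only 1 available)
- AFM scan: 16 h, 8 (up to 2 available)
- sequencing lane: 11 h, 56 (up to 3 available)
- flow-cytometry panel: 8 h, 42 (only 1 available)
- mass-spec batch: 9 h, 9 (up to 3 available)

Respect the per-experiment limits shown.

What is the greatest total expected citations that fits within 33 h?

The ratio heuristic lands on confocal imaging + calorimetry series + sequencing lane + flow-cytometry panel (164) but leaves 4 h idle.
The 8 h tied up in flow-cytometry panel is better spent on sequencing lane — total rises to 178 (32 h).
That's the maximum — no swap from here does better than 178.

178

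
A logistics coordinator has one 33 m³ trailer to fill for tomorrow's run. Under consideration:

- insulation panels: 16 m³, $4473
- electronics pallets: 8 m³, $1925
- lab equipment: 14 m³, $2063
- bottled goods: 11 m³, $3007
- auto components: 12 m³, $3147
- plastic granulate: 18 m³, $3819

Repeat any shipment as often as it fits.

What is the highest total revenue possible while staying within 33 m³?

Ranking by ratio (revenue/m³): insulation panels 279.56, bottled goods 273.36, auto components 262.25, electronics pallets 240.62.
Taking the top-ratio shipments first gives 2×insulation panels for 8946 (32 m³).
Replace 2×insulation panels with 3×bottled goods: the trade gains 75 net, giving 9021 at 33 m³.
Every other selection either busts 33 m³ or fails to beat 9021.

9021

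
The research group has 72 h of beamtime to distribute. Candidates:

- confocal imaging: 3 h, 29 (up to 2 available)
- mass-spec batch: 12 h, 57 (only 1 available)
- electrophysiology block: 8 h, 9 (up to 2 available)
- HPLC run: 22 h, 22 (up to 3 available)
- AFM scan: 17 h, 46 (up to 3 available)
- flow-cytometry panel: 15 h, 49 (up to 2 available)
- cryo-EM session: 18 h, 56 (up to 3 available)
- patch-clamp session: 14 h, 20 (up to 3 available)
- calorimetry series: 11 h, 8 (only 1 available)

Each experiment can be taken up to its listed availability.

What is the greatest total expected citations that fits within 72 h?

283

Greedy by ratio would take 2×confocal imaging + mass-spec batch + 2×flow-cytometry panel + cryo-EM session: 66 h used, total 269.
Dropping 2×flow-cytometry panel frees 30 h; slotting in 2×cryo-EM session (36 h) lifts the total to 283 at 72 h.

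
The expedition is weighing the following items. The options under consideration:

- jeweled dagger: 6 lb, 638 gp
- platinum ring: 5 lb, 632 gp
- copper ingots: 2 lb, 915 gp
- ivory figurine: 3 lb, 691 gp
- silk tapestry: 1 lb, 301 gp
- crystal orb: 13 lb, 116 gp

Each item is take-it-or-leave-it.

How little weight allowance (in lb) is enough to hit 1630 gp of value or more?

Minimise lb subject to total value ≥ 1630.
copper ingots + ivory figurine + silk tapestry reaches 1907 using 6 lb.
No combination under 6 lb hits 1630.

6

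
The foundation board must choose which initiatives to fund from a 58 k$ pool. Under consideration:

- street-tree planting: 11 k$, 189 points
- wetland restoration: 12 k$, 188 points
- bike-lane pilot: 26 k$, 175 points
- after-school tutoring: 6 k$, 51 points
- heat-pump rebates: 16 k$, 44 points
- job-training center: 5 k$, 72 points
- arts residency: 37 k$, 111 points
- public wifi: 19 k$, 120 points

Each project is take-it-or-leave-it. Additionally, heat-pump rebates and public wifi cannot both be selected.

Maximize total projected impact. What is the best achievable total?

A density-first pass picks street-tree planting + wetland restoration + after-school tutoring + job-training center + public wifi — 620 at 53 k$.
Dropping after-school tutoring and public wifi frees 25 k$; slotting in bike-lane pilot (26 k$) lifts the total to 624 at 54 k$.
Next best is street-tree planting + wetland restoration + after-school tutoring + job-training center + public wifi at 620 (53 k$) — short by 4.

624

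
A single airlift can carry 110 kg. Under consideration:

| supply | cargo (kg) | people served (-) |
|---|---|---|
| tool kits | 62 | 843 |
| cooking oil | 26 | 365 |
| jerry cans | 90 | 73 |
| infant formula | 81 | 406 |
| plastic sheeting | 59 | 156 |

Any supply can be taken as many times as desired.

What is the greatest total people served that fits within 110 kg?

The ratio ordering already packs tightly: 4×cooking oil, 104 kg, 1460.

1460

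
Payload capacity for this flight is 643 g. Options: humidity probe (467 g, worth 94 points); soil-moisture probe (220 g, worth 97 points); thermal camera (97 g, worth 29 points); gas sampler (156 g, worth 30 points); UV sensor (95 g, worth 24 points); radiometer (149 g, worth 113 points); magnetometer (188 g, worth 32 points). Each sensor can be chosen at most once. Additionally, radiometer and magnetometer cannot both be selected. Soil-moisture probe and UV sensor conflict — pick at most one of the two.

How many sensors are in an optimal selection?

Optimal total is 269.
For example soil-moisture probe + thermal camera + gas sampler + radiometer achieves it, using 622 g.
Any selection reaching 269 contains exactly 4 sensors.

4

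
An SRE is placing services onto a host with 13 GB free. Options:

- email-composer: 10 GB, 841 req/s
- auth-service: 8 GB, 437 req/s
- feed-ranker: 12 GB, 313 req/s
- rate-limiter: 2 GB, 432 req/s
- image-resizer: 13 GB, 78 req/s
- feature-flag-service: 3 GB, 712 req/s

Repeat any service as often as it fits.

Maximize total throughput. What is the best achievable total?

3000

Greedy by ratio would take 4×feature-flag-service: 12 GB used, total 2848.
Replace feature-flag-service with 2×rate-limiter: the trade gains 152 net, giving 3000 at 13 GB.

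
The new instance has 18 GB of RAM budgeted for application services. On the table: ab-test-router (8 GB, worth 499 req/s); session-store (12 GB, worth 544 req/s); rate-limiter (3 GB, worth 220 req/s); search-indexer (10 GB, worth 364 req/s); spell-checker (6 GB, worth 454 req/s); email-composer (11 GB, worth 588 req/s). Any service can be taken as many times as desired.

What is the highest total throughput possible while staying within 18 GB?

1362

By throughput per GB: spell-checker 75.67, rate-limiter 73.33, ab-test-router 62.38 lead.
Taking 3×spell-checker: 18 GB used, 1362 in throughput.
No other feasible combination exceeds 1362.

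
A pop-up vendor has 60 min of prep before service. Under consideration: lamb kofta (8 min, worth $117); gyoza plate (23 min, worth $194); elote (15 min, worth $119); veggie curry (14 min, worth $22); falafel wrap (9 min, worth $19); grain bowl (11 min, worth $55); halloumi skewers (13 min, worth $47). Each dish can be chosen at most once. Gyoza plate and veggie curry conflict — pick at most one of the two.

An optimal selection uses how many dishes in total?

4

The maximum profit within 60 min is 485.
For example lamb kofta + gyoza plate + elote + grain bowl achieves it, using 57 min.
All optima have 4 dishes.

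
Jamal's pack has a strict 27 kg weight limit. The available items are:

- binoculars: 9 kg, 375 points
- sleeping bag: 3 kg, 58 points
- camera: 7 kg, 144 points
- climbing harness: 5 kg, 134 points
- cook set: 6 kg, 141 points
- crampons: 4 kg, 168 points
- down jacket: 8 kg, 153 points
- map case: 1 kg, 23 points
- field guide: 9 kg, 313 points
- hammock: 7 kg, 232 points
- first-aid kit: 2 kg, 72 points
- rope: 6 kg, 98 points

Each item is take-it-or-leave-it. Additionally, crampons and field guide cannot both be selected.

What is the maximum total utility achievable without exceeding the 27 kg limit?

Best packing: binoculars + field guide + hammock + first-aid kit — 27 kg, 992 total.

992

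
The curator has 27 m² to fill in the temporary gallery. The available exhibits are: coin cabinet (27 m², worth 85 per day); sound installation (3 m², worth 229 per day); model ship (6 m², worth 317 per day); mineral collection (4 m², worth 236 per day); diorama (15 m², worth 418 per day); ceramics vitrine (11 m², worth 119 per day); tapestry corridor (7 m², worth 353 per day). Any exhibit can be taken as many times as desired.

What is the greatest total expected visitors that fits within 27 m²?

9×sound installation uses 27 of the 27 m² and totals 2061.
No other feasible combination exceeds 2061.

2061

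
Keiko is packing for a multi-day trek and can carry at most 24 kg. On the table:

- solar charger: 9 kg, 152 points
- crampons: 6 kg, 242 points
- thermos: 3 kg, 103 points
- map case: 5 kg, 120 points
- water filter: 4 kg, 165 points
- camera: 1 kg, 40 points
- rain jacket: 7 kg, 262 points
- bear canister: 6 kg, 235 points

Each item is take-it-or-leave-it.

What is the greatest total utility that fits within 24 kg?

The ratio ordering already packs tightly: crampons + water filter + camera + rain jacket + bear canister, 24 kg, 944.
Every other selection either busts 24 kg or fails to beat 944.

944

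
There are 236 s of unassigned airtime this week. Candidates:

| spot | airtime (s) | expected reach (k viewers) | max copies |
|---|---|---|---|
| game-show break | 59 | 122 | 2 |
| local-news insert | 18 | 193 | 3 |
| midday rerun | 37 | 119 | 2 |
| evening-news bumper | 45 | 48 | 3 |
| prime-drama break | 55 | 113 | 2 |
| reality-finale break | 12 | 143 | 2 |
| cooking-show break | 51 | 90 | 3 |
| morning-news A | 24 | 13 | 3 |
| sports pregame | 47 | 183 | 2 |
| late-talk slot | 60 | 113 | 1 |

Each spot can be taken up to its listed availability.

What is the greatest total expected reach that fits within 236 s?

By expected reach per s: reality-finale break 11.92, local-news insert 10.72, sports pregame 3.89 lead.
Best packing: 3×local-news insert + midday rerun + 2×reality-finale break + morning-news A + 2×sports pregame — 233 s, 1363 total.
Every other selection either busts 236 s or exceeds an availability limit or fails to beat 1363.

1363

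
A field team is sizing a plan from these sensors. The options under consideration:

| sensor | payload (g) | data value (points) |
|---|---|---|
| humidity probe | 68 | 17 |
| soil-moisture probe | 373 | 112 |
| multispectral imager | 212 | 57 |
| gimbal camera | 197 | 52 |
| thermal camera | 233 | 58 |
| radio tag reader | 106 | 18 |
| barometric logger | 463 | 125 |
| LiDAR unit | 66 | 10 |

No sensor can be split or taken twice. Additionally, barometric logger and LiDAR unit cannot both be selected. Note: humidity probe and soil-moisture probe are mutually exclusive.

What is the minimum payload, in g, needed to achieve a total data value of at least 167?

Look for the lowest-payload combination reaching 167.
Taking soil-moisture probe + multispectral imager gives 169 (≥ 167) for 585 g.
No combination under 585 g hits 167.

585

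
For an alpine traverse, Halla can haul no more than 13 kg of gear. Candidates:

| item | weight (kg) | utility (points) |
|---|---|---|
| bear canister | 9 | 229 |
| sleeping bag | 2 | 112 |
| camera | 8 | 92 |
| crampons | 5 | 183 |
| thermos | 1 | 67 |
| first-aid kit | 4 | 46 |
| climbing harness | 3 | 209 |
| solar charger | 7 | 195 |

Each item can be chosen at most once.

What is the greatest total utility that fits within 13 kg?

A density-first pass picks sleeping bag + crampons + thermos + climbing harness — 571 at 11 kg.
Replace crampons with solar charger: the trade gains 12 net, giving 583 at 13 kg.
Every other selection either busts 13 kg or fails to beat 583.

583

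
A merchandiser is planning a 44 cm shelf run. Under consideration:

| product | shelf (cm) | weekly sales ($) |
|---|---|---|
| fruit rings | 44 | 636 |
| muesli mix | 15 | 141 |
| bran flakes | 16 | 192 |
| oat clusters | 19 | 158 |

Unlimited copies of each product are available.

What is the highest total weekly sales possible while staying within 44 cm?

The ratio ordering already packs tightly: fruit rings, 44 cm, 636.

636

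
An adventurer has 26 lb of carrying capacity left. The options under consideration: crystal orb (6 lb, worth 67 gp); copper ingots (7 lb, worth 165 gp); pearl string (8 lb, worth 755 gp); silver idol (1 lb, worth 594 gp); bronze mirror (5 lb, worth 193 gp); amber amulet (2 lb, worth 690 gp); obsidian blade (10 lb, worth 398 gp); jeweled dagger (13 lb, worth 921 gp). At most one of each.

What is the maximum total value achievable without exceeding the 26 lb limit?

By value per lb: silver idol 594.00, amber amulet 345.00, pearl string 94.38, jeweled dagger 70.85 lead.
Taking pearl string + silver idol + amber amulet + jeweled dagger: 24 lb used, 2960 in value.
No other feasible combination exceeds 2960.

2960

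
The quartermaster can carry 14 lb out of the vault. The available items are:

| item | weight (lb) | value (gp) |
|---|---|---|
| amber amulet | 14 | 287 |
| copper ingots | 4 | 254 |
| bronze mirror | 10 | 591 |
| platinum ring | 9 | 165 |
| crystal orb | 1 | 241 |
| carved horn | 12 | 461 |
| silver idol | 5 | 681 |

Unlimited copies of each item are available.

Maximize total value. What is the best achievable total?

Taking 14×crystal orb: 14 lb used, 3374 in value.

3374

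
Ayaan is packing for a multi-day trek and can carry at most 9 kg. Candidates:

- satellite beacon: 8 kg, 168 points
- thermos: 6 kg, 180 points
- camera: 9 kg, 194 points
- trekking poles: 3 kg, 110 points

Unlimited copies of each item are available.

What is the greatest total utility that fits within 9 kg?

330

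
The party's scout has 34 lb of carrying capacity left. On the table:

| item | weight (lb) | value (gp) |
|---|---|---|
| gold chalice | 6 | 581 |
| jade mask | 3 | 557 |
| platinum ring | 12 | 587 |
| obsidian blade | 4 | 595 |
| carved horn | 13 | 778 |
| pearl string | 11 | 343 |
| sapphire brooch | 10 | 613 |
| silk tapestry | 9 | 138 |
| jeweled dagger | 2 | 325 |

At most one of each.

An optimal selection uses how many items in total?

The maximum value within 34 lb is 2868.
For example jade mask + obsidian blade + carved horn + sapphire brooch + jeweled dagger achieves it, using 32 lb.
All optima have 5 items.

5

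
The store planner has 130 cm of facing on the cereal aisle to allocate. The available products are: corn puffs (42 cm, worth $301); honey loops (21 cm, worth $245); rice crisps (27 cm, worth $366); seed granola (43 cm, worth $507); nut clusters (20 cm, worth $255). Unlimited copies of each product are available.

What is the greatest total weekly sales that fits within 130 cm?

Taking 4×rice crisps + nut clusters: 128 cm used, 1719 in weekly sales.
Every other selection either busts 130 cm or fails to beat 1719.

1719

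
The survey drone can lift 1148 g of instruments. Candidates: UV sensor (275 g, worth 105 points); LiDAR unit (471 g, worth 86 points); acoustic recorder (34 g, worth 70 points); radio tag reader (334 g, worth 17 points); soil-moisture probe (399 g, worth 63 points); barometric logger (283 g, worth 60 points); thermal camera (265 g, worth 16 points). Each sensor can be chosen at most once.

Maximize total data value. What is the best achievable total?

Density check — acoustic recorder 2.06, UV sensor 0.38, barometric logger 0.21, LiDAR unit 0.18 are the best per g.
The ratio ordering already packs tightly: UV sensor + LiDAR unit + acoustic recorder + barometric logger, 1063 g, 321.
That's the maximum — no swap from here does better than 321.

321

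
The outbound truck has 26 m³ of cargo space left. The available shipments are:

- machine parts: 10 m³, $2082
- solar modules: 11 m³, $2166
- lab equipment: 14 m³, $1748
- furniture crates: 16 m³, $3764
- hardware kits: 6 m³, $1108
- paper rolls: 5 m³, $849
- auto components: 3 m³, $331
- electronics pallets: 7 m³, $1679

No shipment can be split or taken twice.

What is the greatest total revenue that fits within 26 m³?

5846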